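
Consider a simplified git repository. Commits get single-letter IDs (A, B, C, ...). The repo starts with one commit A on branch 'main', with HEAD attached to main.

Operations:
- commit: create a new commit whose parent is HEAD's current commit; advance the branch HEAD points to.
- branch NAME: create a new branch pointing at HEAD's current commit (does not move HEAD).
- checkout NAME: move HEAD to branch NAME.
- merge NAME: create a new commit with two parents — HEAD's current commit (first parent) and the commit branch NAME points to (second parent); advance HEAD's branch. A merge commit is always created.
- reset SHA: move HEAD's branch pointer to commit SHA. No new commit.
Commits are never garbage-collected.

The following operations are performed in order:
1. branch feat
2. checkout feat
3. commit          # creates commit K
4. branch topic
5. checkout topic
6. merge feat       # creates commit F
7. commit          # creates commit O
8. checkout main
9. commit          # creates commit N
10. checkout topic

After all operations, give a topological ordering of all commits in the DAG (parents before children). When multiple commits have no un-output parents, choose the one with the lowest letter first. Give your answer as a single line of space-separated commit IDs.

After op 1 (branch): HEAD=main@A [feat=A main=A]
After op 2 (checkout): HEAD=feat@A [feat=A main=A]
After op 3 (commit): HEAD=feat@K [feat=K main=A]
After op 4 (branch): HEAD=feat@K [feat=K main=A topic=K]
After op 5 (checkout): HEAD=topic@K [feat=K main=A topic=K]
After op 6 (merge): HEAD=topic@F [feat=K main=A topic=F]
After op 7 (commit): HEAD=topic@O [feat=K main=A topic=O]
After op 8 (checkout): HEAD=main@A [feat=K main=A topic=O]
After op 9 (commit): HEAD=main@N [feat=K main=N topic=O]
After op 10 (checkout): HEAD=topic@O [feat=K main=N topic=O]
commit A: parents=[]
commit F: parents=['K', 'K']
commit K: parents=['A']
commit N: parents=['A']
commit O: parents=['F']

Answer: A K F N O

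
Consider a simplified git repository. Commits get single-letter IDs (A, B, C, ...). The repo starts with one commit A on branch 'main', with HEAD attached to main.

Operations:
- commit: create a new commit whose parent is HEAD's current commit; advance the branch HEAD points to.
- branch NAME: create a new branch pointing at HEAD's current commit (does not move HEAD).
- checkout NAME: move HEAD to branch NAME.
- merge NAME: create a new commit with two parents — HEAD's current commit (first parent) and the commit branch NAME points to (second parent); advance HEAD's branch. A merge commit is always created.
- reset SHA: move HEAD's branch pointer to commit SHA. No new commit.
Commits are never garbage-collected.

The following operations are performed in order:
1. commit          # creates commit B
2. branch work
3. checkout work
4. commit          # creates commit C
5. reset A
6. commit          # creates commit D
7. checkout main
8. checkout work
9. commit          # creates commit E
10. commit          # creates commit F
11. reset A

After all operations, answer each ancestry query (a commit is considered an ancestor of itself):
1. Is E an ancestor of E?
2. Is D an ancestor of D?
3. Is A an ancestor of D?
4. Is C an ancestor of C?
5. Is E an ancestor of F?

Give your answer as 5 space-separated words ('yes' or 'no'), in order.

Answer: yes yes yes yes yes

Derivation:
After op 1 (commit): HEAD=main@B [main=B]
After op 2 (branch): HEAD=main@B [main=B work=B]
After op 3 (checkout): HEAD=work@B [main=B work=B]
After op 4 (commit): HEAD=work@C [main=B work=C]
After op 5 (reset): HEAD=work@A [main=B work=A]
After op 6 (commit): HEAD=work@D [main=B work=D]
After op 7 (checkout): HEAD=main@B [main=B work=D]
After op 8 (checkout): HEAD=work@D [main=B work=D]
After op 9 (commit): HEAD=work@E [main=B work=E]
After op 10 (commit): HEAD=work@F [main=B work=F]
After op 11 (reset): HEAD=work@A [main=B work=A]
ancestors(E) = {A,D,E}; E in? yes
ancestors(D) = {A,D}; D in? yes
ancestors(D) = {A,D}; A in? yes
ancestors(C) = {A,B,C}; C in? yes
ancestors(F) = {A,D,E,F}; E in? yes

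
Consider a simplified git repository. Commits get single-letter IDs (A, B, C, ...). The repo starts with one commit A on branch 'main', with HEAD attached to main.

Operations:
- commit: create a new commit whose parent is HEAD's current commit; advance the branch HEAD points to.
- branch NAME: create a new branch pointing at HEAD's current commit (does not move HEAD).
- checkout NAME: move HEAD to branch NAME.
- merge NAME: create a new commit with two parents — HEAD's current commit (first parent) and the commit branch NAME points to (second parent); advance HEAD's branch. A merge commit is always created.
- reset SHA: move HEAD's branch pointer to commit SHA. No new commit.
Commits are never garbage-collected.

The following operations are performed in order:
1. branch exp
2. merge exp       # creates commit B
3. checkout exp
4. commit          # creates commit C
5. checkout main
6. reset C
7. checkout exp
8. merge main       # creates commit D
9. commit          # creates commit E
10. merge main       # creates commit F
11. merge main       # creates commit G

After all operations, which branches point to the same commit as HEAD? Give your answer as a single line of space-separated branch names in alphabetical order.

Answer: exp

Derivation:
After op 1 (branch): HEAD=main@A [exp=A main=A]
After op 2 (merge): HEAD=main@B [exp=A main=B]
After op 3 (checkout): HEAD=exp@A [exp=A main=B]
After op 4 (commit): HEAD=exp@C [exp=C main=B]
After op 5 (checkout): HEAD=main@B [exp=C main=B]
After op 6 (reset): HEAD=main@C [exp=C main=C]
After op 7 (checkout): HEAD=exp@C [exp=C main=C]
After op 8 (merge): HEAD=exp@D [exp=D main=C]
After op 9 (commit): HEAD=exp@E [exp=E main=C]
After op 10 (merge): HEAD=exp@F [exp=F main=C]
After op 11 (merge): HEAD=exp@G [exp=G main=C]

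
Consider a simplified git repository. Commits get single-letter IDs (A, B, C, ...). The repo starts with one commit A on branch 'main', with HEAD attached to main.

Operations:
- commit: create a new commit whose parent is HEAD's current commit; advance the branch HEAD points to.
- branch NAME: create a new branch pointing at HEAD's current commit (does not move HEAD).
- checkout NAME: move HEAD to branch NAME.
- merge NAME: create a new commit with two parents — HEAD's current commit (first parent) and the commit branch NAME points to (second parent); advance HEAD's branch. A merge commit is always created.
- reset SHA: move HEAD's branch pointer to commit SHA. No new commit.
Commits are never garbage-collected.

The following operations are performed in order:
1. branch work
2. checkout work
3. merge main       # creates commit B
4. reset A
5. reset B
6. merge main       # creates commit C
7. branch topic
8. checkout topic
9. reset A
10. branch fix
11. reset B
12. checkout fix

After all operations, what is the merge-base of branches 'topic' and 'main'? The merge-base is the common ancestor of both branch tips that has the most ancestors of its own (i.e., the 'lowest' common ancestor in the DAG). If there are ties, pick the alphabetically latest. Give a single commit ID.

Answer: A

Derivation:
After op 1 (branch): HEAD=main@A [main=A work=A]
After op 2 (checkout): HEAD=work@A [main=A work=A]
After op 3 (merge): HEAD=work@B [main=A work=B]
After op 4 (reset): HEAD=work@A [main=A work=A]
After op 5 (reset): HEAD=work@B [main=A work=B]
After op 6 (merge): HEAD=work@C [main=A work=C]
After op 7 (branch): HEAD=work@C [main=A topic=C work=C]
After op 8 (checkout): HEAD=topic@C [main=A topic=C work=C]
After op 9 (reset): HEAD=topic@A [main=A topic=A work=C]
After op 10 (branch): HEAD=topic@A [fix=A main=A topic=A work=C]
After op 11 (reset): HEAD=topic@B [fix=A main=A topic=B work=C]
After op 12 (checkout): HEAD=fix@A [fix=A main=A topic=B work=C]
ancestors(topic=B): ['A', 'B']
ancestors(main=A): ['A']
common: ['A']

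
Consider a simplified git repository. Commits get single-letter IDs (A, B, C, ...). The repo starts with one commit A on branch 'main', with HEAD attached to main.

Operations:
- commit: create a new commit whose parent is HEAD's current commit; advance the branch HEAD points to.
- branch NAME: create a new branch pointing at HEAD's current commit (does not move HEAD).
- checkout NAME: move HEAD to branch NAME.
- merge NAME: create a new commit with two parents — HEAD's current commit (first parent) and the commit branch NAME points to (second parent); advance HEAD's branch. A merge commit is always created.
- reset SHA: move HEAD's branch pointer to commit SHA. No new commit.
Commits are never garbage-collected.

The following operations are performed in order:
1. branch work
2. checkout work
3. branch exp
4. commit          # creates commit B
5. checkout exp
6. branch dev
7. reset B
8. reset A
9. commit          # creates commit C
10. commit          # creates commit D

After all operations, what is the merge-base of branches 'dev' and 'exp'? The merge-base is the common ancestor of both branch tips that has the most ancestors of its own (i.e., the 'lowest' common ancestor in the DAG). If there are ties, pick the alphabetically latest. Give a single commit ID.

Answer: A

Derivation:
After op 1 (branch): HEAD=main@A [main=A work=A]
After op 2 (checkout): HEAD=work@A [main=A work=A]
After op 3 (branch): HEAD=work@A [exp=A main=A work=A]
After op 4 (commit): HEAD=work@B [exp=A main=A work=B]
After op 5 (checkout): HEAD=exp@A [exp=A main=A work=B]
After op 6 (branch): HEAD=exp@A [dev=A exp=A main=A work=B]
After op 7 (reset): HEAD=exp@B [dev=A exp=B main=A work=B]
After op 8 (reset): HEAD=exp@A [dev=A exp=A main=A work=B]
After op 9 (commit): HEAD=exp@C [dev=A exp=C main=A work=B]
After op 10 (commit): HEAD=exp@D [dev=A exp=D main=A work=B]
ancestors(dev=A): ['A']
ancestors(exp=D): ['A', 'C', 'D']
common: ['A']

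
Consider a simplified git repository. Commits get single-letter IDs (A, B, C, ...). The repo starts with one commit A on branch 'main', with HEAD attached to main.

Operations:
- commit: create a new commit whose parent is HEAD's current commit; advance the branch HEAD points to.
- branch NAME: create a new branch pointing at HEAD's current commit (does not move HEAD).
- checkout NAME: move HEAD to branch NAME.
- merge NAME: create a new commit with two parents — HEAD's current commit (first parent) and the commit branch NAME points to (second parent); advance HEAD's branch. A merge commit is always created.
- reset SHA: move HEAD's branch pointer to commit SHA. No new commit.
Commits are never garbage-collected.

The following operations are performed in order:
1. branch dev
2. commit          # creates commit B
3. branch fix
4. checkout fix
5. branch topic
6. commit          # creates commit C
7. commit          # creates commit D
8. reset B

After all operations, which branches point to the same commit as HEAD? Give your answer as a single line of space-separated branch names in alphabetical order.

Answer: fix main topic

Derivation:
After op 1 (branch): HEAD=main@A [dev=A main=A]
After op 2 (commit): HEAD=main@B [dev=A main=B]
After op 3 (branch): HEAD=main@B [dev=A fix=B main=B]
After op 4 (checkout): HEAD=fix@B [dev=A fix=B main=B]
After op 5 (branch): HEAD=fix@B [dev=A fix=B main=B topic=B]
After op 6 (commit): HEAD=fix@C [dev=A fix=C main=B topic=B]
After op 7 (commit): HEAD=fix@D [dev=A fix=D main=B topic=B]
After op 8 (reset): HEAD=fix@B [dev=A fix=B main=B topic=B]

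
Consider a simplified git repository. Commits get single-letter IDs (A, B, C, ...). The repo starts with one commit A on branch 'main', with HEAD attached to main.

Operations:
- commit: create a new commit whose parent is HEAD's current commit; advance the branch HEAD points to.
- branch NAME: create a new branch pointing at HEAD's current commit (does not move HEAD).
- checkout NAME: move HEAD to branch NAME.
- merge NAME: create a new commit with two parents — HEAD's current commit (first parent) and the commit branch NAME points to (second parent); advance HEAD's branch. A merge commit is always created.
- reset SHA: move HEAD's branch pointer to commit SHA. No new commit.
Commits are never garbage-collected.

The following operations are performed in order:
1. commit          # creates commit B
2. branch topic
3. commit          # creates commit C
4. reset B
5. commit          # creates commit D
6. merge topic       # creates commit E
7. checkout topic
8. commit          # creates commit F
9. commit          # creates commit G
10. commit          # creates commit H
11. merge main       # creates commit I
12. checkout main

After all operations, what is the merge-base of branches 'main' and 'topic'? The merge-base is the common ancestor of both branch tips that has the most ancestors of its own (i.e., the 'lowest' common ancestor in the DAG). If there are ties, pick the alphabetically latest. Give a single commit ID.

Answer: E

Derivation:
After op 1 (commit): HEAD=main@B [main=B]
After op 2 (branch): HEAD=main@B [main=B topic=B]
After op 3 (commit): HEAD=main@C [main=C topic=B]
After op 4 (reset): HEAD=main@B [main=B topic=B]
After op 5 (commit): HEAD=main@D [main=D topic=B]
After op 6 (merge): HEAD=main@E [main=E topic=B]
After op 7 (checkout): HEAD=topic@B [main=E topic=B]
After op 8 (commit): HEAD=topic@F [main=E topic=F]
After op 9 (commit): HEAD=topic@G [main=E topic=G]
After op 10 (commit): HEAD=topic@H [main=E topic=H]
After op 11 (merge): HEAD=topic@I [main=E topic=I]
After op 12 (checkout): HEAD=main@E [main=E topic=I]
ancestors(main=E): ['A', 'B', 'D', 'E']
ancestors(topic=I): ['A', 'B', 'D', 'E', 'F', 'G', 'H', 'I']
common: ['A', 'B', 'D', 'E']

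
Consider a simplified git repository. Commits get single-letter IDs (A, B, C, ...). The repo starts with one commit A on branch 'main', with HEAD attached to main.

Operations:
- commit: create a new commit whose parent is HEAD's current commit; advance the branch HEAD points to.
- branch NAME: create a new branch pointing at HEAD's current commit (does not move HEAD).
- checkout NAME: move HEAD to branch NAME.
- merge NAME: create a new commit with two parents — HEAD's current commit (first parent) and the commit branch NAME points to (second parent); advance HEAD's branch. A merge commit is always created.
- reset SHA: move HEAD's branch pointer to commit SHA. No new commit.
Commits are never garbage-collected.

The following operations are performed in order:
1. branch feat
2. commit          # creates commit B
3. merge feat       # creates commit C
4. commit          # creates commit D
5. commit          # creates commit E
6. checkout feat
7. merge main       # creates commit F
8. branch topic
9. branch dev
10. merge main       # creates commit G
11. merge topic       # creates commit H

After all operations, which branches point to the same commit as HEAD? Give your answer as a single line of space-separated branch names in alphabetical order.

After op 1 (branch): HEAD=main@A [feat=A main=A]
After op 2 (commit): HEAD=main@B [feat=A main=B]
After op 3 (merge): HEAD=main@C [feat=A main=C]
After op 4 (commit): HEAD=main@D [feat=A main=D]
After op 5 (commit): HEAD=main@E [feat=A main=E]
After op 6 (checkout): HEAD=feat@A [feat=A main=E]
After op 7 (merge): HEAD=feat@F [feat=F main=E]
After op 8 (branch): HEAD=feat@F [feat=F main=E topic=F]
After op 9 (branch): HEAD=feat@F [dev=F feat=F main=E topic=F]
After op 10 (merge): HEAD=feat@G [dev=F feat=G main=E topic=F]
After op 11 (merge): HEAD=feat@H [dev=F feat=H main=E topic=F]

Answer: feat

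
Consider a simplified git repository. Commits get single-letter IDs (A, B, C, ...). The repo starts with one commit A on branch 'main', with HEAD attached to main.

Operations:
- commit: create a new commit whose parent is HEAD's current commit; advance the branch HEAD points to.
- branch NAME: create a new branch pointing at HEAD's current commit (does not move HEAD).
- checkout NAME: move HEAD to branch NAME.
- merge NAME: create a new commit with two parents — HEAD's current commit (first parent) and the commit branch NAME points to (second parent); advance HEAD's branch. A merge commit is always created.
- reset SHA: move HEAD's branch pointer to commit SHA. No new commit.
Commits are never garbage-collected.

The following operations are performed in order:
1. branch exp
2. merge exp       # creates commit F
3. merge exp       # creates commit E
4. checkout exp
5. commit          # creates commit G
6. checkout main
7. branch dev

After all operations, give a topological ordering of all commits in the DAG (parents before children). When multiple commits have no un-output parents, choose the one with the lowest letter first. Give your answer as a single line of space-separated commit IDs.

Answer: A F E G

Derivation:
After op 1 (branch): HEAD=main@A [exp=A main=A]
After op 2 (merge): HEAD=main@F [exp=A main=F]
After op 3 (merge): HEAD=main@E [exp=A main=E]
After op 4 (checkout): HEAD=exp@A [exp=A main=E]
After op 5 (commit): HEAD=exp@G [exp=G main=E]
After op 6 (checkout): HEAD=main@E [exp=G main=E]
After op 7 (branch): HEAD=main@E [dev=E exp=G main=E]
commit A: parents=[]
commit E: parents=['F', 'A']
commit F: parents=['A', 'A']
commit G: parents=['A']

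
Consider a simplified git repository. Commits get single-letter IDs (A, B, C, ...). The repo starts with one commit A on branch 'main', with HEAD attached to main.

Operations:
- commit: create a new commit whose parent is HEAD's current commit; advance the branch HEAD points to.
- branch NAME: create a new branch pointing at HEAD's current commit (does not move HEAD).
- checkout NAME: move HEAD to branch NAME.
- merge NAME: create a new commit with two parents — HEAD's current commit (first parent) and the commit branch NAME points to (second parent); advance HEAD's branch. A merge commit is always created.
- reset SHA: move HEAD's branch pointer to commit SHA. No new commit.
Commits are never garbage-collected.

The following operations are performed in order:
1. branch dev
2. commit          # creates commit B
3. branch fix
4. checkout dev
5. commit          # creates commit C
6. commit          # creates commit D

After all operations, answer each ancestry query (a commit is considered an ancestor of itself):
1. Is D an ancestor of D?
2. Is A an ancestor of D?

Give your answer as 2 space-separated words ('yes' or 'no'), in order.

Answer: yes yes

Derivation:
After op 1 (branch): HEAD=main@A [dev=A main=A]
After op 2 (commit): HEAD=main@B [dev=A main=B]
After op 3 (branch): HEAD=main@B [dev=A fix=B main=B]
After op 4 (checkout): HEAD=dev@A [dev=A fix=B main=B]
After op 5 (commit): HEAD=dev@C [dev=C fix=B main=B]
After op 6 (commit): HEAD=dev@D [dev=D fix=B main=B]
ancestors(D) = {A,C,D}; D in? yes
ancestors(D) = {A,C,D}; A in? yes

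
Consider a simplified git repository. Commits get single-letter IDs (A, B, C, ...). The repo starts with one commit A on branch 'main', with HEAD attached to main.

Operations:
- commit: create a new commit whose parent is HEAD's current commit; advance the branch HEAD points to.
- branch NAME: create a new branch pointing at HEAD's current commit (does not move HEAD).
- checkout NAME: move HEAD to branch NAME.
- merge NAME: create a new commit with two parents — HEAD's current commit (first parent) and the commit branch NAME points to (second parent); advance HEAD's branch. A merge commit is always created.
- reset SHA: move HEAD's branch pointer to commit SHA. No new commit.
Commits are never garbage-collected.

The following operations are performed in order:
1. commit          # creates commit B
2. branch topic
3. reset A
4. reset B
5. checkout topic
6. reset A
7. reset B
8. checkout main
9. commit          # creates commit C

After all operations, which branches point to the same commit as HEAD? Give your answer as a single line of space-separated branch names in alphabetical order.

After op 1 (commit): HEAD=main@B [main=B]
After op 2 (branch): HEAD=main@B [main=B topic=B]
After op 3 (reset): HEAD=main@A [main=A topic=B]
After op 4 (reset): HEAD=main@B [main=B topic=B]
After op 5 (checkout): HEAD=topic@B [main=B topic=B]
After op 6 (reset): HEAD=topic@A [main=B topic=A]
After op 7 (reset): HEAD=topic@B [main=B topic=B]
After op 8 (checkout): HEAD=main@B [main=B topic=B]
After op 9 (commit): HEAD=main@C [main=C topic=B]

Answer: main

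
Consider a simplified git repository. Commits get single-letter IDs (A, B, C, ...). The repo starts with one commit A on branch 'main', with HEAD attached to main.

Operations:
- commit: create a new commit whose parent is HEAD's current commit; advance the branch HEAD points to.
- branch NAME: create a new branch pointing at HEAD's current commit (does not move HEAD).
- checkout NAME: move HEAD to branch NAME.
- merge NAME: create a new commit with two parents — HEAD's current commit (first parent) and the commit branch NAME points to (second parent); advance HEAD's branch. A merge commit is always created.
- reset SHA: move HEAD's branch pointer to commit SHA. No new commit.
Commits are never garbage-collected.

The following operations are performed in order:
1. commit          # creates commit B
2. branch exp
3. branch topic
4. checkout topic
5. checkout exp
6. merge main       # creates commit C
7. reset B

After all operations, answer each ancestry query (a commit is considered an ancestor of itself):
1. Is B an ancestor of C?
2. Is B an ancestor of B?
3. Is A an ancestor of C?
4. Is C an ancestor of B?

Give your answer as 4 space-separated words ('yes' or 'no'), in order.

After op 1 (commit): HEAD=main@B [main=B]
After op 2 (branch): HEAD=main@B [exp=B main=B]
After op 3 (branch): HEAD=main@B [exp=B main=B topic=B]
After op 4 (checkout): HEAD=topic@B [exp=B main=B topic=B]
After op 5 (checkout): HEAD=exp@B [exp=B main=B topic=B]
After op 6 (merge): HEAD=exp@C [exp=C main=B topic=B]
After op 7 (reset): HEAD=exp@B [exp=B main=B topic=B]
ancestors(C) = {A,B,C}; B in? yes
ancestors(B) = {A,B}; B in? yes
ancestors(C) = {A,B,C}; A in? yes
ancestors(B) = {A,B}; C in? no

Answer: yes yes yes no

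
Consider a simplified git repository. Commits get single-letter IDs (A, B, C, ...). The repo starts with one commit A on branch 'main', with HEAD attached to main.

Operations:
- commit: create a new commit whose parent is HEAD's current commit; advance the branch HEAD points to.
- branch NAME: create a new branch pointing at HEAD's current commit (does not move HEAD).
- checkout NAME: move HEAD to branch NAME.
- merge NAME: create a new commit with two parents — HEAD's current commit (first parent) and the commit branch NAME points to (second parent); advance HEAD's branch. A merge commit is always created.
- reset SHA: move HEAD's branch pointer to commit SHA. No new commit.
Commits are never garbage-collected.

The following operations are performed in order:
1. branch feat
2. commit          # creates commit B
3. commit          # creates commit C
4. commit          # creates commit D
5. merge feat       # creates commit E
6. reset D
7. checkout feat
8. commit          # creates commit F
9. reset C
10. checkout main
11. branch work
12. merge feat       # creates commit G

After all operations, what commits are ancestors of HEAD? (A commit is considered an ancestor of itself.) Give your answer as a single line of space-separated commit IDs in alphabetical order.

Answer: A B C D G

Derivation:
After op 1 (branch): HEAD=main@A [feat=A main=A]
After op 2 (commit): HEAD=main@B [feat=A main=B]
After op 3 (commit): HEAD=main@C [feat=A main=C]
After op 4 (commit): HEAD=main@D [feat=A main=D]
After op 5 (merge): HEAD=main@E [feat=A main=E]
After op 6 (reset): HEAD=main@D [feat=A main=D]
After op 7 (checkout): HEAD=feat@A [feat=A main=D]
After op 8 (commit): HEAD=feat@F [feat=F main=D]
After op 9 (reset): HEAD=feat@C [feat=C main=D]
After op 10 (checkout): HEAD=main@D [feat=C main=D]
After op 11 (branch): HEAD=main@D [feat=C main=D work=D]
After op 12 (merge): HEAD=main@G [feat=C main=G work=D]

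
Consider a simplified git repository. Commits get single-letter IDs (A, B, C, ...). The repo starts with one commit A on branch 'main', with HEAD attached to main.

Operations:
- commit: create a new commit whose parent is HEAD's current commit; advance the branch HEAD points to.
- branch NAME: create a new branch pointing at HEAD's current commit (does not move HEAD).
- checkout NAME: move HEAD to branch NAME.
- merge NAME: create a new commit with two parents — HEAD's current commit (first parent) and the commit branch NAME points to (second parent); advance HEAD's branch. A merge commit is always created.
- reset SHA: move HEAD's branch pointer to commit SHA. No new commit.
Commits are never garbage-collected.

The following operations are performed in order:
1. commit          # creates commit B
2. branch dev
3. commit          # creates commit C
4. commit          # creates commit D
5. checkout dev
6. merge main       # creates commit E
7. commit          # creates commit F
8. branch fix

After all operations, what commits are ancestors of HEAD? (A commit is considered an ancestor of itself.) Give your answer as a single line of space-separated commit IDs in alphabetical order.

Answer: A B C D E F

Derivation:
After op 1 (commit): HEAD=main@B [main=B]
After op 2 (branch): HEAD=main@B [dev=B main=B]
After op 3 (commit): HEAD=main@C [dev=B main=C]
After op 4 (commit): HEAD=main@D [dev=B main=D]
After op 5 (checkout): HEAD=dev@B [dev=B main=D]
After op 6 (merge): HEAD=dev@E [dev=E main=D]
After op 7 (commit): HEAD=dev@F [dev=F main=D]
After op 8 (branch): HEAD=dev@F [dev=F fix=F main=D]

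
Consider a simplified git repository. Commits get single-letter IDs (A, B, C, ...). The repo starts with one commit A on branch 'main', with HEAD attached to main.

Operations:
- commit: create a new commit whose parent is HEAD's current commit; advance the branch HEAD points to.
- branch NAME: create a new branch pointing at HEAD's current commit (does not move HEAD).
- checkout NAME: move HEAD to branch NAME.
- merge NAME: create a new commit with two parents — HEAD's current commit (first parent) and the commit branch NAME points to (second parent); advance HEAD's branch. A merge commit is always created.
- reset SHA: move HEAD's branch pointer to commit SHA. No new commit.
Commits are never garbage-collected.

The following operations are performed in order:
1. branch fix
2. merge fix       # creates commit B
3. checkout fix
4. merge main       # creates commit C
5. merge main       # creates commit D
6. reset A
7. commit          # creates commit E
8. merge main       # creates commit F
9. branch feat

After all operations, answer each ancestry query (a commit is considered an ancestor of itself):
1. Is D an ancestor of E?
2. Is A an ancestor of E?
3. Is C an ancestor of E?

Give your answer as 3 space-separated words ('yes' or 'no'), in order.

After op 1 (branch): HEAD=main@A [fix=A main=A]
After op 2 (merge): HEAD=main@B [fix=A main=B]
After op 3 (checkout): HEAD=fix@A [fix=A main=B]
After op 4 (merge): HEAD=fix@C [fix=C main=B]
After op 5 (merge): HEAD=fix@D [fix=D main=B]
After op 6 (reset): HEAD=fix@A [fix=A main=B]
After op 7 (commit): HEAD=fix@E [fix=E main=B]
After op 8 (merge): HEAD=fix@F [fix=F main=B]
After op 9 (branch): HEAD=fix@F [feat=F fix=F main=B]
ancestors(E) = {A,E}; D in? no
ancestors(E) = {A,E}; A in? yes
ancestors(E) = {A,E}; C in? no

Answer: no yes no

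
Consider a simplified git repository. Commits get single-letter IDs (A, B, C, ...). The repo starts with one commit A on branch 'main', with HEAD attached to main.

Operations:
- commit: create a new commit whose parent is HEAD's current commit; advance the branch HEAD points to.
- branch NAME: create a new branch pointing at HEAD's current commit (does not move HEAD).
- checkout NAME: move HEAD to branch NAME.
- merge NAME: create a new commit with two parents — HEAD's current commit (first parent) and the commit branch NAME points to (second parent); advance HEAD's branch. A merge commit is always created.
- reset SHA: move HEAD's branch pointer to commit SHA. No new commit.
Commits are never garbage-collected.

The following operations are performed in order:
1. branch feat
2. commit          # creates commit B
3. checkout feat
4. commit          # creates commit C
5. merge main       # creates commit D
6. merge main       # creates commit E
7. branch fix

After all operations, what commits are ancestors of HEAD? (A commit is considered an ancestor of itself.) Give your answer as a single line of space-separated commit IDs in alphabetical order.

After op 1 (branch): HEAD=main@A [feat=A main=A]
After op 2 (commit): HEAD=main@B [feat=A main=B]
After op 3 (checkout): HEAD=feat@A [feat=A main=B]
After op 4 (commit): HEAD=feat@C [feat=C main=B]
After op 5 (merge): HEAD=feat@D [feat=D main=B]
After op 6 (merge): HEAD=feat@E [feat=E main=B]
After op 7 (branch): HEAD=feat@E [feat=E fix=E main=B]

Answer: A B C D E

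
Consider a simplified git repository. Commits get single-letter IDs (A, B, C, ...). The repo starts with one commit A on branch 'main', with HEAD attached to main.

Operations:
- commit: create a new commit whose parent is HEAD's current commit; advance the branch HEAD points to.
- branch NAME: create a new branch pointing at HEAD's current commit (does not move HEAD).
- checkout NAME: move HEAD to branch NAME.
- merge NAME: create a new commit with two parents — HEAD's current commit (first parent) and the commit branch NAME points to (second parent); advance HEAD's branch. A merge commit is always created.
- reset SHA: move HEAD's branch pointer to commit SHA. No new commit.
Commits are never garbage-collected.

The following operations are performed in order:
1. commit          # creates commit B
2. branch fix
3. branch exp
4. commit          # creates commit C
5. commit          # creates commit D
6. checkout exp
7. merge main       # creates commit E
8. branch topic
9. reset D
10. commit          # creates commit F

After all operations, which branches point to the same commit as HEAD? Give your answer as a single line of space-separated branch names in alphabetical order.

After op 1 (commit): HEAD=main@B [main=B]
After op 2 (branch): HEAD=main@B [fix=B main=B]
After op 3 (branch): HEAD=main@B [exp=B fix=B main=B]
After op 4 (commit): HEAD=main@C [exp=B fix=B main=C]
After op 5 (commit): HEAD=main@D [exp=B fix=B main=D]
After op 6 (checkout): HEAD=exp@B [exp=B fix=B main=D]
After op 7 (merge): HEAD=exp@E [exp=E fix=B main=D]
After op 8 (branch): HEAD=exp@E [exp=E fix=B main=D topic=E]
After op 9 (reset): HEAD=exp@D [exp=D fix=B main=D topic=E]
After op 10 (commit): HEAD=exp@F [exp=F fix=B main=D topic=E]

Answer: exp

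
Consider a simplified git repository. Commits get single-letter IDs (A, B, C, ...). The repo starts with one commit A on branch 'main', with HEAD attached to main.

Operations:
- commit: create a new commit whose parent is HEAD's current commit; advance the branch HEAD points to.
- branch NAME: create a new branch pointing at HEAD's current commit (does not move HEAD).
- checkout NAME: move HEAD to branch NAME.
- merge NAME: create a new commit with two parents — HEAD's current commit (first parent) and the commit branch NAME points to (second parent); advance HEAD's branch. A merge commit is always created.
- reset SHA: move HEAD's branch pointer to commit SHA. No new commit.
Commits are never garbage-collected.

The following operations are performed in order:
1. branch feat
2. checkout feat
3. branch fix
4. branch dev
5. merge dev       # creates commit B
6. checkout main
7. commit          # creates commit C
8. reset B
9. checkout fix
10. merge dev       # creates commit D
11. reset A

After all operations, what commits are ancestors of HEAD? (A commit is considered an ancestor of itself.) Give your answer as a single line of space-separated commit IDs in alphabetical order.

After op 1 (branch): HEAD=main@A [feat=A main=A]
After op 2 (checkout): HEAD=feat@A [feat=A main=A]
After op 3 (branch): HEAD=feat@A [feat=A fix=A main=A]
After op 4 (branch): HEAD=feat@A [dev=A feat=A fix=A main=A]
After op 5 (merge): HEAD=feat@B [dev=A feat=B fix=A main=A]
After op 6 (checkout): HEAD=main@A [dev=A feat=B fix=A main=A]
After op 7 (commit): HEAD=main@C [dev=A feat=B fix=A main=C]
After op 8 (reset): HEAD=main@B [dev=A feat=B fix=A main=B]
After op 9 (checkout): HEAD=fix@A [dev=A feat=B fix=A main=B]
After op 10 (merge): HEAD=fix@D [dev=A feat=B fix=D main=B]
After op 11 (reset): HEAD=fix@A [dev=A feat=B fix=A main=B]

Answer: A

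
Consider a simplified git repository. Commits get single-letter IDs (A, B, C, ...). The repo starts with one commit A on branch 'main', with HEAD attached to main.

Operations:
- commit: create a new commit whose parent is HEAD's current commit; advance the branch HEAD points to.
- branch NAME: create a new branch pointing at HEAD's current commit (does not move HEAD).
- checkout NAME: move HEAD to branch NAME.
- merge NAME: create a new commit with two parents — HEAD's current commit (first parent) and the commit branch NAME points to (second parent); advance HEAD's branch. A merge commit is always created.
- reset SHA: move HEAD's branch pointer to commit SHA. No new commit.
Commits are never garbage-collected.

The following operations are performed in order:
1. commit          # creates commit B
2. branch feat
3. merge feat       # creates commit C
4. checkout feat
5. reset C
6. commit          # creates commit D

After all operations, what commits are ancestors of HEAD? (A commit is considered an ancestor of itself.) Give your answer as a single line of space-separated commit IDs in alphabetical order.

After op 1 (commit): HEAD=main@B [main=B]
After op 2 (branch): HEAD=main@B [feat=B main=B]
After op 3 (merge): HEAD=main@C [feat=B main=C]
After op 4 (checkout): HEAD=feat@B [feat=B main=C]
After op 5 (reset): HEAD=feat@C [feat=C main=C]
After op 6 (commit): HEAD=feat@D [feat=D main=C]

Answer: A B C D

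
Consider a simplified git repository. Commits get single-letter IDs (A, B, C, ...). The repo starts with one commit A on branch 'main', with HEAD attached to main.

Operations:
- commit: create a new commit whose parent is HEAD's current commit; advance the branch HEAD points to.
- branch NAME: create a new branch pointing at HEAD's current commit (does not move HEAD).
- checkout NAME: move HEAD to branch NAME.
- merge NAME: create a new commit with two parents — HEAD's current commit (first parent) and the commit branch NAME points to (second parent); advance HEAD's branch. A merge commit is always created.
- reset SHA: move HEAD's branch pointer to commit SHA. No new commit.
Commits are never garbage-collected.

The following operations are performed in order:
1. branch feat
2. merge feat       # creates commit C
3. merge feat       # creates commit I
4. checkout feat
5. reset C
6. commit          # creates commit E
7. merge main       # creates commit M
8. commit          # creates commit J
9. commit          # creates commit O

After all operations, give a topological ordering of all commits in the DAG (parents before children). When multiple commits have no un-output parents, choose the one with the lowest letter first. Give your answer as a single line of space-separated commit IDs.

Answer: A C E I M J O

Derivation:
After op 1 (branch): HEAD=main@A [feat=A main=A]
After op 2 (merge): HEAD=main@C [feat=A main=C]
After op 3 (merge): HEAD=main@I [feat=A main=I]
After op 4 (checkout): HEAD=feat@A [feat=A main=I]
After op 5 (reset): HEAD=feat@C [feat=C main=I]
After op 6 (commit): HEAD=feat@E [feat=E main=I]
After op 7 (merge): HEAD=feat@M [feat=M main=I]
After op 8 (commit): HEAD=feat@J [feat=J main=I]
After op 9 (commit): HEAD=feat@O [feat=O main=I]
commit A: parents=[]
commit C: parents=['A', 'A']
commit E: parents=['C']
commit I: parents=['C', 'A']
commit J: parents=['M']
commit M: parents=['E', 'I']
commit O: parents=['J']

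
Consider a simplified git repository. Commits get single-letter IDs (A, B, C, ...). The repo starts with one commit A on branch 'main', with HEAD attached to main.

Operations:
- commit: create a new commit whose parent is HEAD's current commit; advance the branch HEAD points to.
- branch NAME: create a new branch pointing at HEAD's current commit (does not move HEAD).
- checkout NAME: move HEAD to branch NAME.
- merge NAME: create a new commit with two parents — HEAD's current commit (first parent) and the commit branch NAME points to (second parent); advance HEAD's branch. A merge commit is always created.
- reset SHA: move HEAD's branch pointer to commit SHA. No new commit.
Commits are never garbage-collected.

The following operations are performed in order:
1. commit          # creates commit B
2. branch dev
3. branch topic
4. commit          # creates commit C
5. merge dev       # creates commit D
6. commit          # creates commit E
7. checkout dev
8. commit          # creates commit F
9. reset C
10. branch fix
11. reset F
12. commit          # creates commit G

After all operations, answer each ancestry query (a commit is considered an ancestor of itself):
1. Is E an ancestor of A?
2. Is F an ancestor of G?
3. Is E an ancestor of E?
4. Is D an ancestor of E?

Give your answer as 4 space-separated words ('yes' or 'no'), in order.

After op 1 (commit): HEAD=main@B [main=B]
After op 2 (branch): HEAD=main@B [dev=B main=B]
After op 3 (branch): HEAD=main@B [dev=B main=B topic=B]
After op 4 (commit): HEAD=main@C [dev=B main=C topic=B]
After op 5 (merge): HEAD=main@D [dev=B main=D topic=B]
After op 6 (commit): HEAD=main@E [dev=B main=E topic=B]
After op 7 (checkout): HEAD=dev@B [dev=B main=E topic=B]
After op 8 (commit): HEAD=dev@F [dev=F main=E topic=B]
After op 9 (reset): HEAD=dev@C [dev=C main=E topic=B]
After op 10 (branch): HEAD=dev@C [dev=C fix=C main=E topic=B]
After op 11 (reset): HEAD=dev@F [dev=F fix=C main=E topic=B]
After op 12 (commit): HEAD=dev@G [dev=G fix=C main=E topic=B]
ancestors(A) = {A}; E in? no
ancestors(G) = {A,B,F,G}; F in? yes
ancestors(E) = {A,B,C,D,E}; E in? yes
ancestors(E) = {A,B,C,D,E}; D in? yes

Answer: no yes yes yes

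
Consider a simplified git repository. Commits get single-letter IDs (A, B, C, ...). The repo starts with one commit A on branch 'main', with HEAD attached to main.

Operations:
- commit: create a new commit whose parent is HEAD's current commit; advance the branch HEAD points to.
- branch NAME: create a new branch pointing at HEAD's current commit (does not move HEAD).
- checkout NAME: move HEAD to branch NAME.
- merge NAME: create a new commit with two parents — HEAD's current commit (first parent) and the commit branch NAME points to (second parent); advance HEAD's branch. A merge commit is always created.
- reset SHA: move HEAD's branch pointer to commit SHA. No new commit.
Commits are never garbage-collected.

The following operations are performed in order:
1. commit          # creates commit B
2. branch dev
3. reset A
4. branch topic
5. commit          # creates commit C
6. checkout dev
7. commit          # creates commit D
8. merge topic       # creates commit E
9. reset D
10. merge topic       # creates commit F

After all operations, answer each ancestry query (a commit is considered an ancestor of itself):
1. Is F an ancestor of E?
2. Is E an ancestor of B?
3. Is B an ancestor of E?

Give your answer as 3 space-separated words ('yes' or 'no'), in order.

Answer: no no yes

Derivation:
After op 1 (commit): HEAD=main@B [main=B]
After op 2 (branch): HEAD=main@B [dev=B main=B]
After op 3 (reset): HEAD=main@A [dev=B main=A]
After op 4 (branch): HEAD=main@A [dev=B main=A topic=A]
After op 5 (commit): HEAD=main@C [dev=B main=C topic=A]
After op 6 (checkout): HEAD=dev@B [dev=B main=C topic=A]
After op 7 (commit): HEAD=dev@D [dev=D main=C topic=A]
After op 8 (merge): HEAD=dev@E [dev=E main=C topic=A]
After op 9 (reset): HEAD=dev@D [dev=D main=C topic=A]
After op 10 (merge): HEAD=dev@F [dev=F main=C topic=A]
ancestors(E) = {A,B,D,E}; F in? no
ancestors(B) = {A,B}; E in? no
ancestors(E) = {A,B,D,E}; B in? yes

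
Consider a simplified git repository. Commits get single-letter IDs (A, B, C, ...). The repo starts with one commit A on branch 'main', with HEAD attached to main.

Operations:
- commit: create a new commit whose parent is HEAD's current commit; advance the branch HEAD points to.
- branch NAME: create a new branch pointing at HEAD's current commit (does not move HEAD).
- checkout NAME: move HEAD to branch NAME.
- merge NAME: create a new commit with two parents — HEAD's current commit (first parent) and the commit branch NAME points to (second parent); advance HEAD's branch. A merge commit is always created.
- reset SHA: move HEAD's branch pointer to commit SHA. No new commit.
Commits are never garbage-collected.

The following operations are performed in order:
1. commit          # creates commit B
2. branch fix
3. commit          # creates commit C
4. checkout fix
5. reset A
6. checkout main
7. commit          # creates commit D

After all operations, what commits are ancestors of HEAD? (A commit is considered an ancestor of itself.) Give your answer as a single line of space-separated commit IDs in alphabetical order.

Answer: A B C D

Derivation:
After op 1 (commit): HEAD=main@B [main=B]
After op 2 (branch): HEAD=main@B [fix=B main=B]
After op 3 (commit): HEAD=main@C [fix=B main=C]
After op 4 (checkout): HEAD=fix@B [fix=B main=C]
After op 5 (reset): HEAD=fix@A [fix=A main=C]
After op 6 (checkout): HEAD=main@C [fix=A main=C]
After op 7 (commit): HEAD=main@D [fix=A main=D]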